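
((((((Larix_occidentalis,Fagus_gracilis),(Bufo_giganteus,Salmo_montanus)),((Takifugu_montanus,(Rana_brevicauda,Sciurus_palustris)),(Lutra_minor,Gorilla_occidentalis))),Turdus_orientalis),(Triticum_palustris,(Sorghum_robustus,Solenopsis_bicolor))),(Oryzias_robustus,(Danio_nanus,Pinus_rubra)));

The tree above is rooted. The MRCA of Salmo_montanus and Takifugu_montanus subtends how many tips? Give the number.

9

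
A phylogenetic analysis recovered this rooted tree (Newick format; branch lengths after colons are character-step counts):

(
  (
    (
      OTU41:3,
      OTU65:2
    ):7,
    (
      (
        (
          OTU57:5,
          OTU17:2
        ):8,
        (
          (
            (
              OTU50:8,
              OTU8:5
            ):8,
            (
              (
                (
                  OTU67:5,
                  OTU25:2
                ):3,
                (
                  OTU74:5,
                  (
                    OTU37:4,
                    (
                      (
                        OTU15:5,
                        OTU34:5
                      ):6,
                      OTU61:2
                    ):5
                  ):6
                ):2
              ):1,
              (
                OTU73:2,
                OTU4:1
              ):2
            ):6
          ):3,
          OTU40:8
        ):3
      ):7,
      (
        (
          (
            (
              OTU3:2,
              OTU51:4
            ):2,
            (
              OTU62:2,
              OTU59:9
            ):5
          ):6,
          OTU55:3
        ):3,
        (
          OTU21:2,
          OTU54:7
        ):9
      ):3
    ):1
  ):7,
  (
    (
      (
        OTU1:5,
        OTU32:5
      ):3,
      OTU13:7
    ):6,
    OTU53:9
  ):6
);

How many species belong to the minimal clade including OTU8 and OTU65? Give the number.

The MRCA of OTU8 and OTU65 is the node subtending ((OTU41,OTU65),(((OTU57,OTU17),(((OTU50,OTU8),(((OTU67,OTU25),(OTU74,(OTU37,((OTU15,OTU34),OTU61)))),(OTU73,OTU4))),OTU40)),((((OTU3,OTU51),(OTU62,OTU59)),OTU55),(OTU21,OTU54)))).
That clade contains 23 terminal taxa: OTU15, OTU17, OTU21, OTU25, OTU3, OTU34, OTU37, OTU4, OTU40, OTU41, OTU50, OTU51, OTU54, OTU55, OTU57, OTU59, OTU61, OTU62, OTU65, OTU67, OTU73, OTU74, OTU8.

23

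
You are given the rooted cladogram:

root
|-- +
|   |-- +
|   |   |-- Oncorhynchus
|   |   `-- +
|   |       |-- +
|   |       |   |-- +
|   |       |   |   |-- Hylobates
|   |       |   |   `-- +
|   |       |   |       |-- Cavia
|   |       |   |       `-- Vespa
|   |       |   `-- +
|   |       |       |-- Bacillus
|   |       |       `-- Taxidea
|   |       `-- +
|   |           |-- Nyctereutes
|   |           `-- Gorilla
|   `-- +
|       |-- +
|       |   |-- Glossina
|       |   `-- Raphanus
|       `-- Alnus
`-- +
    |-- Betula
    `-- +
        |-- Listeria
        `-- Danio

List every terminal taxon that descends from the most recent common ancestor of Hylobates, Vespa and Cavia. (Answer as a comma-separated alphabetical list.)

Tracing Hylobates: it sits inside (Hylobates,(Cavia,Vespa)).
Tracing Vespa: it sits inside (Cavia,Vespa).
Tracing Cavia: it sits inside (Cavia,Vespa).
The smallest clade enclosing all 3 is (Hylobates,(Cavia,Vespa)); the answer is its 3 terminal taxa in alphabetical order.

Cavia, Hylobates, Vespa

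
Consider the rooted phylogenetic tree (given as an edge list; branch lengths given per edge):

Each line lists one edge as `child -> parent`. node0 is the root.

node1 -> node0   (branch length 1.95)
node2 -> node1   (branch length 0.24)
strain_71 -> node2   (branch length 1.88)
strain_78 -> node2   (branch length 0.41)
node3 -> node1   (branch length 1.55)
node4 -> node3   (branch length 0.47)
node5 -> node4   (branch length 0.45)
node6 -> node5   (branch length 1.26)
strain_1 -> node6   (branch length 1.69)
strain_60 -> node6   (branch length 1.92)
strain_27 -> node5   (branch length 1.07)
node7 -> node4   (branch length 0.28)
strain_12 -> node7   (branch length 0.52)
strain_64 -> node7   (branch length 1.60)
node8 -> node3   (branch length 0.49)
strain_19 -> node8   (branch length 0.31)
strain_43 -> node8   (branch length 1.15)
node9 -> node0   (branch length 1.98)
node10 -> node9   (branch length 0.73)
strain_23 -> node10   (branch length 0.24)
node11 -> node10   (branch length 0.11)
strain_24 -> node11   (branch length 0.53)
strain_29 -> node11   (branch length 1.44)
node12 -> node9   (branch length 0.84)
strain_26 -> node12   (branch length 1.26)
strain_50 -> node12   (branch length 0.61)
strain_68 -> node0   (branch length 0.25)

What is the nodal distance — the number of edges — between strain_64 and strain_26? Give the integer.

The MRCA of strain_64 and strain_26 is the root of the tree.
From strain_64 up to that node: 5 branches. From strain_26 up to the same node: 3 branches. Total: 5 + 3 = 8.

8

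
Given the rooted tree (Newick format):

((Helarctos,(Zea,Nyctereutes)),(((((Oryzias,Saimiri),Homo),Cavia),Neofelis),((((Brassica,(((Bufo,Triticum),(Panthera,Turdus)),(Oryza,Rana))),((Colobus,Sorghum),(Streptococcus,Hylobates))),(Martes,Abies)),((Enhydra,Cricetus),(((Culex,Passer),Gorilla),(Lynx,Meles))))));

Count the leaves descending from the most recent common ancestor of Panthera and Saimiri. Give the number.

25

The MRCA of Panthera and Saimiri is the node subtending (((((Oryzias,Saimiri),Homo),Cavia),Neofelis),((((Brassica,(((Bufo,Triticum),(Panthera,Turdus)),(Oryza,Rana))),((Colobus,Sorghum),(Streptococcus,Hylobates))),(Martes,Abies)),((Enhydra,Cricetus),(((Culex,Passer),Gorilla),(Lynx,Meles))))).
That clade contains 25 terminal taxa: Abies, Brassica, Bufo, Cavia, Colobus, Cricetus, Culex, Enhydra, Gorilla, Homo, Hylobates, Lynx, Martes, Meles, Neofelis, Oryza, Oryzias, Panthera, Passer, Rana, Saimiri, Sorghum, Streptococcus, Triticum, Turdus.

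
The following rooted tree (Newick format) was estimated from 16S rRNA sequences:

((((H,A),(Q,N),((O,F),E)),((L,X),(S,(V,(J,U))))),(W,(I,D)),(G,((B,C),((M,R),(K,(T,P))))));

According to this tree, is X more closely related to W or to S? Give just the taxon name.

S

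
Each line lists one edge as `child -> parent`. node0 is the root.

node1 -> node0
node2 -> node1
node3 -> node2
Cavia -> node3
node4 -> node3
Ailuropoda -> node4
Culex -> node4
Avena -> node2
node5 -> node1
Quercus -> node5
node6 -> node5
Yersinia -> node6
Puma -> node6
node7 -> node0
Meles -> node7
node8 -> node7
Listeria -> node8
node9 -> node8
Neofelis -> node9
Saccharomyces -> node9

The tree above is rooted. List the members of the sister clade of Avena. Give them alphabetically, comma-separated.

Avena attaches to the tree at the node subtending ((Cavia,(Ailuropoda,Culex)),Avena).
The other lineage descending from that same node — the sister group — is (Cavia,(Ailuropoda,Culex)); its 3 tips in alphabetical order are the answer.

Ailuropoda, Cavia, Culex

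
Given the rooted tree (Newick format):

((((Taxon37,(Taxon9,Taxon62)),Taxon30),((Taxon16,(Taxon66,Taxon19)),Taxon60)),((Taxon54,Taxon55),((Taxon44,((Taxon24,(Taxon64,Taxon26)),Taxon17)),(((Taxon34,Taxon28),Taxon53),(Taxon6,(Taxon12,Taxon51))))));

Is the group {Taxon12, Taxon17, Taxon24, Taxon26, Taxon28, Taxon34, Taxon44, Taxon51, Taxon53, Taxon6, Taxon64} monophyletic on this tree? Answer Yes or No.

The most recent common ancestor of these taxa subtends ((Taxon44,((Taxon24,(Taxon64,Taxon26)),Taxon17)),(((Taxon34,Taxon28),Taxon53),(Taxon6,(Taxon12,Taxon51)))).
That clade has exactly 11 tips — every listed taxon and nothing else — so the group is monophyletic.

Yes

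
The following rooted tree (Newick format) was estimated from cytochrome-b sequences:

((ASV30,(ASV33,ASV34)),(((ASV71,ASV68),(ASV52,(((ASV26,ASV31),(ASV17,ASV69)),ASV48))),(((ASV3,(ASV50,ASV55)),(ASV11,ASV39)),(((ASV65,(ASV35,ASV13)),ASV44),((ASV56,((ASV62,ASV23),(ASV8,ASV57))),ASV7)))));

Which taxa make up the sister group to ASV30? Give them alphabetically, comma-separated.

ASV30 attaches to the tree at the node subtending (ASV30,(ASV33,ASV34)).
The other lineage descending from that same node — the sister group — is (ASV33,ASV34); its 2 tips in alphabetical order are the answer.

ASV33, ASV34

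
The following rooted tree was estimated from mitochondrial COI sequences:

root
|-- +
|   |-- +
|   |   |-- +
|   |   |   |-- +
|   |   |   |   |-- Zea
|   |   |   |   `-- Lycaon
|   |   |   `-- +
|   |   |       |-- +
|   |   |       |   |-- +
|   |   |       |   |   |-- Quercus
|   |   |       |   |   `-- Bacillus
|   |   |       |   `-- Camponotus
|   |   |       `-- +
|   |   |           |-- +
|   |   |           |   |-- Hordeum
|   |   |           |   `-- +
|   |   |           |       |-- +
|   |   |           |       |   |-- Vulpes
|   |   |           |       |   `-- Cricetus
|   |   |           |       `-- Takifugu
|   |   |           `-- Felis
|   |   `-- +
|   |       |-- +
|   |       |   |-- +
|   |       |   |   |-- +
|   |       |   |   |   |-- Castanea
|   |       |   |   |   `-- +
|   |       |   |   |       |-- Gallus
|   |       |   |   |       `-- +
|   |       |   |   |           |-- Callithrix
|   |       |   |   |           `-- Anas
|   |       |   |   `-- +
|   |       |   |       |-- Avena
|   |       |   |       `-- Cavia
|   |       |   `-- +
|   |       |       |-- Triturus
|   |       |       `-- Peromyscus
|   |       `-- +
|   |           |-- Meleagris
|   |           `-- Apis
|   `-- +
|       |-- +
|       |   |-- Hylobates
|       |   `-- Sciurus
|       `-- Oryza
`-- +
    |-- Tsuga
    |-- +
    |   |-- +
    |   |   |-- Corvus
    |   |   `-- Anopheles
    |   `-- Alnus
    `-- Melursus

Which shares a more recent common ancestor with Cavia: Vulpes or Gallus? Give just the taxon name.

The MRCA of Cavia and Gallus subtends ((Castanea,(Gallus,(Callithrix,Anas))),(Avena,Cavia)) (6 taxa).
The MRCA of Cavia and Vulpes subtends (((Zea,Lycaon),(((Quercus,Bacillus),Camponotus),((Hordeum,((Vulpes,Cricetus),Takifugu)),Felis))),((((Castanea,(Gallus,(Callithrix,Anas))),(Avena,Cavia)),(Triturus,Peromyscus)),(Meleagris,Apis))) (20 taxa).
The first is nested inside the second, so Cavia shares a more recent common ancestor with Gallus.

Gallus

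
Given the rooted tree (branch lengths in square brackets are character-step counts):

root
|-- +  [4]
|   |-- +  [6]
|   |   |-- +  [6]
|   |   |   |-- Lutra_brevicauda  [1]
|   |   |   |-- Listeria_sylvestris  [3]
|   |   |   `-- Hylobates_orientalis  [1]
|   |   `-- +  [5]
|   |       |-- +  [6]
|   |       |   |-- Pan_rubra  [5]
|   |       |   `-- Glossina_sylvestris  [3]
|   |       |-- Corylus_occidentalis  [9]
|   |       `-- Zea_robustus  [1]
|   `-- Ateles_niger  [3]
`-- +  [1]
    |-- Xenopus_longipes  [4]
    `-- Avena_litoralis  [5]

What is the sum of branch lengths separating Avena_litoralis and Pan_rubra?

The path runs Avena_litoralis → … → MRCA → … → Pan_rubra; the MRCA is the root of the tree.
Branch lengths along that path: 5 + 1 + 4 + 6 + 5 + 6 + 5 = 32.

32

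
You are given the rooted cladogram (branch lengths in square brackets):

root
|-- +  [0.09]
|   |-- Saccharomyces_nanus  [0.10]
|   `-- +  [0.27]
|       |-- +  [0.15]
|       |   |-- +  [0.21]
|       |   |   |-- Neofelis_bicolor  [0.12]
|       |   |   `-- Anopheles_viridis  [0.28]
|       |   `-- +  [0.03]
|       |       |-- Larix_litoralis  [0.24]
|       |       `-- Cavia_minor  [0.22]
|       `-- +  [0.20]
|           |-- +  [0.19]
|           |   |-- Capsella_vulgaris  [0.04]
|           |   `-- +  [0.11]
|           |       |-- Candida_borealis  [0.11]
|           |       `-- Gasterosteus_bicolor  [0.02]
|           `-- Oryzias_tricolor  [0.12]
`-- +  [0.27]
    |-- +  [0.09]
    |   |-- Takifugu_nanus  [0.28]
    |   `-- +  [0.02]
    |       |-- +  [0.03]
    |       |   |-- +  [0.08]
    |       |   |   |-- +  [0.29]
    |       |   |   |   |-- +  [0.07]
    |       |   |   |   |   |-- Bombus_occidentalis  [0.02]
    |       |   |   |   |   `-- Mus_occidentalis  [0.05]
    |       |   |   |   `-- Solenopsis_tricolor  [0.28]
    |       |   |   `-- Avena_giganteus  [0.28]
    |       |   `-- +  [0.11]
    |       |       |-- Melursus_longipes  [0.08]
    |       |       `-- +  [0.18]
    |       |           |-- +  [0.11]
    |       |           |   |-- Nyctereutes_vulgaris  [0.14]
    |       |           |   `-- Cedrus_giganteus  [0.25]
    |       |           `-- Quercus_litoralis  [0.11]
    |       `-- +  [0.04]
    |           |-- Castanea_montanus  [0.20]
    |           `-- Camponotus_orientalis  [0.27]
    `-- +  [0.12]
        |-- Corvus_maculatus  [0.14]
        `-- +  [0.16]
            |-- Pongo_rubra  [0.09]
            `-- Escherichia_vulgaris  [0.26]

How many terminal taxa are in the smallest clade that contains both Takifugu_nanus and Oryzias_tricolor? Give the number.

23

The MRCA of Takifugu_nanus and Oryzias_tricolor is the root, so the clade is the entire tree.
That clade contains 23 terminal taxa: Anopheles_viridis, Avena_giganteus, Bombus_occidentalis, Camponotus_orientalis, Candida_borealis, Capsella_vulgaris, Castanea_montanus, Cavia_minor, Cedrus_giganteus, Corvus_maculatus, Escherichia_vulgaris, Gasterosteus_bicolor, Larix_litoralis, Melursus_longipes, Mus_occidentalis, Neofelis_bicolor, Nyctereutes_vulgaris, Oryzias_tricolor, Pongo_rubra, Quercus_litoralis, Saccharomyces_nanus, Solenopsis_tricolor, Takifugu_nanus.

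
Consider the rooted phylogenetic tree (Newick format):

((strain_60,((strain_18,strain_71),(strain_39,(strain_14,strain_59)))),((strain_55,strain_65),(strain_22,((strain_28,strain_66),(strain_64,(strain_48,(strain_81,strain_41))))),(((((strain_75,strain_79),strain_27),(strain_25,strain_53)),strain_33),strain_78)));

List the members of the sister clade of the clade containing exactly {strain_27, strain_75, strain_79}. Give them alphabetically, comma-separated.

strain_25, strain_53

The clade containing exactly {strain_27, strain_75, strain_79} attaches to the tree at the node subtending (((strain_75,strain_79),strain_27),(strain_25,strain_53)).
The other lineage descending from that same node — the sister group — is (strain_25,strain_53); its 2 tips in alphabetical order are the answer.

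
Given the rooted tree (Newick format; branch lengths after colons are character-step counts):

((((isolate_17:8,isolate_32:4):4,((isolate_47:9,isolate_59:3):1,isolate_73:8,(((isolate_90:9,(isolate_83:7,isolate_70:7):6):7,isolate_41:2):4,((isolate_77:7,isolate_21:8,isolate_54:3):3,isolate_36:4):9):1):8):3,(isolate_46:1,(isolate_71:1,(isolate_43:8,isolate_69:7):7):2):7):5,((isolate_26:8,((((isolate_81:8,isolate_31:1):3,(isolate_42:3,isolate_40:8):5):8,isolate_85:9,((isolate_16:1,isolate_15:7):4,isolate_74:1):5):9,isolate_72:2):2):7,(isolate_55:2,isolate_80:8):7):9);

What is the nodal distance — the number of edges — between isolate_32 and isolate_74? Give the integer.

The MRCA of isolate_32 and isolate_74 is the root of the tree.
From isolate_32 up to that node: 4 branches. From isolate_74 up to the same node: 6 branches. Total: 4 + 6 = 10.

10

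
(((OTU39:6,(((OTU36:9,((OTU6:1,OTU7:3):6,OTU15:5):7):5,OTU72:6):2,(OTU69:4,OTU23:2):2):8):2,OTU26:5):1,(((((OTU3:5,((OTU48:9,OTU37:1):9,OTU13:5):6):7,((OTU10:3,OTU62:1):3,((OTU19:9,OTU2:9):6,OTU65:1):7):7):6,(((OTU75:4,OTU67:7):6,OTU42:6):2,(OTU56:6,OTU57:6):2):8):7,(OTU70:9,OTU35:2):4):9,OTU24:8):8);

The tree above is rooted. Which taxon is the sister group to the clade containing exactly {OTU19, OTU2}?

OTU65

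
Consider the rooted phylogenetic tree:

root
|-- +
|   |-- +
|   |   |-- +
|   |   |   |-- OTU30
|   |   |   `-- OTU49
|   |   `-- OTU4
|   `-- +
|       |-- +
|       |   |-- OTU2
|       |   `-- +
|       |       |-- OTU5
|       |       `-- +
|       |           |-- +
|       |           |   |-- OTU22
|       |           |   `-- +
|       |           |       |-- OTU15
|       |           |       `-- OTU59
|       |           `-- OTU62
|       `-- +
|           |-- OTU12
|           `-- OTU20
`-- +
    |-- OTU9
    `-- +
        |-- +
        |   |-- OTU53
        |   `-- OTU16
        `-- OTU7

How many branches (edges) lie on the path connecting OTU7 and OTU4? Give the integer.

The MRCA of OTU7 and OTU4 is the root of the tree.
From OTU7 up to that node: 3 branches. From OTU4 up to the same node: 3 branches. Total: 3 + 3 = 6.

6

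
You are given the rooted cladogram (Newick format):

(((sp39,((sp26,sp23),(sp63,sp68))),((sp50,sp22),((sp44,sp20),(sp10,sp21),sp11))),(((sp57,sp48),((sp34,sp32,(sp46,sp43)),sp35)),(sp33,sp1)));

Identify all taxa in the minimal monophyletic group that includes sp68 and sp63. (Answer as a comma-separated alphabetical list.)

Tracing sp68: it sits inside (sp63,sp68).
Tracing sp63: it sits inside (sp63,sp68).
The smallest clade enclosing both is (sp63,sp68); the answer is its 2 terminal taxa in alphabetical order.

sp63, sp68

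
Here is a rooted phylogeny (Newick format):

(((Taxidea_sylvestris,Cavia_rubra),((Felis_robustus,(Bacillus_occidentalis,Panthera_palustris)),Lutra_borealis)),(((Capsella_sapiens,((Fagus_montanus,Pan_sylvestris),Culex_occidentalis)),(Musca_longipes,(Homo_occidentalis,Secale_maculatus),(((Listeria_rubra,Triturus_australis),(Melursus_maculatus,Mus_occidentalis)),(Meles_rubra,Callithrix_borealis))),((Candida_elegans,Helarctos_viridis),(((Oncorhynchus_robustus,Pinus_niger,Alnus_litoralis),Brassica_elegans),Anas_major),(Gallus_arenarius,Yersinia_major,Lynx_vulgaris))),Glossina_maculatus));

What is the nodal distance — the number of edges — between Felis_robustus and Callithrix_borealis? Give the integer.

The MRCA of Felis_robustus and Callithrix_borealis is the root of the tree.
From Felis_robustus up to that node: 4 branches. From Callithrix_borealis up to the same node: 6 branches. Total: 4 + 6 = 10.

10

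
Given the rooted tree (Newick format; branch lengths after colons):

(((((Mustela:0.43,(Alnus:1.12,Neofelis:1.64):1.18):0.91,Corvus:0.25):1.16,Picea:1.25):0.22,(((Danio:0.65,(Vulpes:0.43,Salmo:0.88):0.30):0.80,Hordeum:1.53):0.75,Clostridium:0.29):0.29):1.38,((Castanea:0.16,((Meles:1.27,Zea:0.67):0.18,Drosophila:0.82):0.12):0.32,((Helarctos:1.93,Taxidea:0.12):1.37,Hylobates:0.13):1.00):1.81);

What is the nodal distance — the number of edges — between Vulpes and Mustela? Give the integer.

The MRCA of Vulpes and Mustela is the node subtending ((((Mustela,(Alnus,Neofelis)),Corvus),Picea),(((Danio,(Vulpes,Salmo)),Hordeum),Clostridium)).
From Vulpes up to that node: 5 branches. From Mustela up to the same node: 4 branches. Total: 5 + 4 = 9.

9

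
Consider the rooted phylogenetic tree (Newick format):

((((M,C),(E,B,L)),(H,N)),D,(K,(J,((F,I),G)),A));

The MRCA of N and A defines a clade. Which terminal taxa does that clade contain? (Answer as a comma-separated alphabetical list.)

A, B, C, D, E, F, G, H, I, J, K, L, M, N

Tracing N: it sits inside (H,N).
Tracing A: it sits inside (K,(J,((F,I),G)),A).
The smallest clade enclosing both is the whole tree (their MRCA is the root), so the answer is all 14 tips in alphabetical order.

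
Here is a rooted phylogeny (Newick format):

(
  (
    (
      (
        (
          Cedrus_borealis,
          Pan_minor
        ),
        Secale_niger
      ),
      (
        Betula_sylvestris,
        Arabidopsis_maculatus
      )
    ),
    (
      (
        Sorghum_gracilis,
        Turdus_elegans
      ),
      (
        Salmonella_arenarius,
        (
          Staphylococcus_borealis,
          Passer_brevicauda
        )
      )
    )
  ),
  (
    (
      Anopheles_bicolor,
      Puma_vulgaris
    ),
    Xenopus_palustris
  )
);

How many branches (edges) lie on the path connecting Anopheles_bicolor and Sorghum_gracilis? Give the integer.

7

The MRCA of Anopheles_bicolor and Sorghum_gracilis is the root of the tree.
From Anopheles_bicolor up to that node: 3 branches. From Sorghum_gracilis up to the same node: 4 branches. Total: 3 + 4 = 7.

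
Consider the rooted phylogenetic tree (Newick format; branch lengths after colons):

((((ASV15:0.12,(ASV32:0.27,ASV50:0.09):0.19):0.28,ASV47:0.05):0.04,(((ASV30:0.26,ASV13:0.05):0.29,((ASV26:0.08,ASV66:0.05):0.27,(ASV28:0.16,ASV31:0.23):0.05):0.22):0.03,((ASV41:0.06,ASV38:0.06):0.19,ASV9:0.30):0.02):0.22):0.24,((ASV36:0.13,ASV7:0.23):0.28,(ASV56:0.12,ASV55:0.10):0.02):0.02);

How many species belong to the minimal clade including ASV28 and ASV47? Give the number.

The MRCA of ASV28 and ASV47 is the node subtending (((ASV15,(ASV32,ASV50)),ASV47),(((ASV30,ASV13),((ASV26,ASV66),(ASV28,ASV31))),((ASV41,ASV38),ASV9))).
That clade contains 13 terminal taxa: ASV13, ASV15, ASV26, ASV28, ASV30, ASV31, ASV32, ASV38, ASV41, ASV47, ASV50, ASV66, ASV9.

13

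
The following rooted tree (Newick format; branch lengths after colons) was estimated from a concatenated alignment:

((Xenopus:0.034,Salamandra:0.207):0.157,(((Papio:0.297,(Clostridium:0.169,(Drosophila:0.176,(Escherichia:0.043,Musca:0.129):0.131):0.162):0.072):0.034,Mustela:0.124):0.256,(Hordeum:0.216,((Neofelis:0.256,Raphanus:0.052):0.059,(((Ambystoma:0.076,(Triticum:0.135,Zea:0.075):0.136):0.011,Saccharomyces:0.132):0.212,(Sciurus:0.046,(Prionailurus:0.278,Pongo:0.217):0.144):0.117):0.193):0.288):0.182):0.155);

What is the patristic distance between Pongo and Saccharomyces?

The path runs Pongo → … → MRCA → … → Saccharomyces; the MRCA is the node subtending (((Ambystoma,(Triticum,Zea)),Saccharomyces),(Sciurus,(Prionailurus,Pongo))).
Branch lengths along that path: 0.217 + 0.144 + 0.117 + 0.212 + 0.132 = 0.822.

0.822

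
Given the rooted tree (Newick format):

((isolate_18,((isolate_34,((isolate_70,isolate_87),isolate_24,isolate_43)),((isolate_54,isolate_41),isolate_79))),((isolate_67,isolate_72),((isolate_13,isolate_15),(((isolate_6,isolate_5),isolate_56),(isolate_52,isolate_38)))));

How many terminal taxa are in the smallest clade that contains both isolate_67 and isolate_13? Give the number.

9

The MRCA of isolate_67 and isolate_13 is the node subtending ((isolate_67,isolate_72),((isolate_13,isolate_15),(((isolate_6,isolate_5),isolate_56),(isolate_52,isolate_38)))).
That clade contains 9 terminal taxa: isolate_13, isolate_15, isolate_38, isolate_5, isolate_52, isolate_56, isolate_6, isolate_67, isolate_72.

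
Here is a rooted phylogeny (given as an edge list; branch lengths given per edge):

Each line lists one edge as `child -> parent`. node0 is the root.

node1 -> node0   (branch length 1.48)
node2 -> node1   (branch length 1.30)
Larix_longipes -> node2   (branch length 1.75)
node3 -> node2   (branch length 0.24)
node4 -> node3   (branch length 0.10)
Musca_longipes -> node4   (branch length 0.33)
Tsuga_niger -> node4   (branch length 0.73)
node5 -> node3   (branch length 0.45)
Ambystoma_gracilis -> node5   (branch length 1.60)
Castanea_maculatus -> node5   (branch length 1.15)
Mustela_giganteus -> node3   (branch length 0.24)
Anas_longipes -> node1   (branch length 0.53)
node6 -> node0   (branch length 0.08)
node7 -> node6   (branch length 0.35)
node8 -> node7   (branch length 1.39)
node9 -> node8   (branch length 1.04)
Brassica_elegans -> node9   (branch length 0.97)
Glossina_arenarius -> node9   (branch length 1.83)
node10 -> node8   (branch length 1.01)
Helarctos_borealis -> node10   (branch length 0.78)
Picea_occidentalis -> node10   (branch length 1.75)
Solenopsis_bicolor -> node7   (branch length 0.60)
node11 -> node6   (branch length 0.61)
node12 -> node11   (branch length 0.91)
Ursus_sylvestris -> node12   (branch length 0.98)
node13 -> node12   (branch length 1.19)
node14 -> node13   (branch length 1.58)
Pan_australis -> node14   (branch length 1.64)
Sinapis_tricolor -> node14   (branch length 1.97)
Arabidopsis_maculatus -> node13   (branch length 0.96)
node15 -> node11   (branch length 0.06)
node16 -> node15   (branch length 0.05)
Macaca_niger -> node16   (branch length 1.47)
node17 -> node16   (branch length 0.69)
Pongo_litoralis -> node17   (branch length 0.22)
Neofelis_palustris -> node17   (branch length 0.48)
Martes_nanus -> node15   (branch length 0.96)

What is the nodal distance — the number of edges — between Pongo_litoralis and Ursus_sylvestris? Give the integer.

The MRCA of Pongo_litoralis and Ursus_sylvestris is the node subtending ((Ursus_sylvestris,((Pan_australis,Sinapis_tricolor),Arabidopsis_maculatus)),((Macaca_niger,(Pongo_litoralis,Neofelis_palustris)),Martes_nanus)).
From Pongo_litoralis up to that node: 4 branches. From Ursus_sylvestris up to the same node: 2 branches. Total: 4 + 2 = 6.

6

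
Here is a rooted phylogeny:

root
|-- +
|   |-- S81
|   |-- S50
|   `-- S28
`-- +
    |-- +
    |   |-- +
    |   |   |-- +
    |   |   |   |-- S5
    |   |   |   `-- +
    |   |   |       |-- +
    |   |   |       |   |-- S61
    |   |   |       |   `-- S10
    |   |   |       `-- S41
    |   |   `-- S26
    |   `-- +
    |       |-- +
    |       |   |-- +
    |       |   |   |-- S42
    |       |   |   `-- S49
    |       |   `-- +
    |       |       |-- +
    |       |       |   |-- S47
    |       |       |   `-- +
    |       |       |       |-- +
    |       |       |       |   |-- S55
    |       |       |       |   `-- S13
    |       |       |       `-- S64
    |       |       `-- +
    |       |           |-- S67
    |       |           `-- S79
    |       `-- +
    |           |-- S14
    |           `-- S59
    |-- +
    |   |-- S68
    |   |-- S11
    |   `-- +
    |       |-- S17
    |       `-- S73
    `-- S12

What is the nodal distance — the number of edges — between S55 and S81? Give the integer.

The MRCA of S55 and S81 is the root of the tree.
From S55 up to that node: 9 branches. From S81 up to the same node: 2 branches. Total: 9 + 2 = 11.

11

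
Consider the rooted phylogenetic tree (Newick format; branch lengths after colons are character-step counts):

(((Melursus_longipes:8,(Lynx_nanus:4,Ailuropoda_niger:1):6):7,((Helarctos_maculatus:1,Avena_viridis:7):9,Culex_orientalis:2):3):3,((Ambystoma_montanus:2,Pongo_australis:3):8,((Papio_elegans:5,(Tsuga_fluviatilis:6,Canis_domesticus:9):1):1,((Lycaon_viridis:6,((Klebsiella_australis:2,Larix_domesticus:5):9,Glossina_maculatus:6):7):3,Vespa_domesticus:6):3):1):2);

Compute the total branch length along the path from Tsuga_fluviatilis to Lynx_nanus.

The path runs Tsuga_fluviatilis → … → MRCA → … → Lynx_nanus; the MRCA is the root of the tree.
Branch lengths along that path: 6 + 1 + 1 + 1 + 2 + 3 + 7 + 6 + 4 = 31.

31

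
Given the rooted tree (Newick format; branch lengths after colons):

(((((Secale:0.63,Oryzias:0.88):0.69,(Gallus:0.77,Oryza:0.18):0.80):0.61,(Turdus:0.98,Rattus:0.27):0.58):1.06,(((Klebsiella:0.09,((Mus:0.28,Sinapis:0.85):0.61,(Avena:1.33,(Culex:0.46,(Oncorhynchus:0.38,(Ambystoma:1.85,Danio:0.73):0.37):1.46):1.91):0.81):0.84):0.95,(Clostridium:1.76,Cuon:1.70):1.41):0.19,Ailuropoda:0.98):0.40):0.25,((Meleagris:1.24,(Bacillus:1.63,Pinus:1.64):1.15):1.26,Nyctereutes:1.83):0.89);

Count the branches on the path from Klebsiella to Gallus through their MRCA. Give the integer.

8

The MRCA of Klebsiella and Gallus is the node subtending ((((Secale,Oryzias),(Gallus,Oryza)),(Turdus,Rattus)),(((Klebsiella,((Mus,Sinapis),(Avena,(Culex,(Oncorhynchus,(Ambystoma,Danio)))))),(Clostridium,Cuon)),Ailuropoda)).
From Klebsiella up to that node: 4 branches. From Gallus up to the same node: 4 branches. Total: 4 + 4 = 8.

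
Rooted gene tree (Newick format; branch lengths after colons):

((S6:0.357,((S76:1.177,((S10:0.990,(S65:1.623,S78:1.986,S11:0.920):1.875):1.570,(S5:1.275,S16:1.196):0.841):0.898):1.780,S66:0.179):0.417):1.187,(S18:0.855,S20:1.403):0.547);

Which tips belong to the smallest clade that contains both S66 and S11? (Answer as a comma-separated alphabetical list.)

S10, S11, S16, S5, S65, S66, S76, S78

Tracing S66: it sits inside ((S76,((S10,(S65,S78,S11)),(S5,S16))),S66).
Tracing S11: it sits inside (S65,S78,S11).
The smallest clade enclosing both is ((S76,((S10,(S65,S78,S11)),(S5,S16))),S66); the answer is its 8 terminal taxa in alphabetical order.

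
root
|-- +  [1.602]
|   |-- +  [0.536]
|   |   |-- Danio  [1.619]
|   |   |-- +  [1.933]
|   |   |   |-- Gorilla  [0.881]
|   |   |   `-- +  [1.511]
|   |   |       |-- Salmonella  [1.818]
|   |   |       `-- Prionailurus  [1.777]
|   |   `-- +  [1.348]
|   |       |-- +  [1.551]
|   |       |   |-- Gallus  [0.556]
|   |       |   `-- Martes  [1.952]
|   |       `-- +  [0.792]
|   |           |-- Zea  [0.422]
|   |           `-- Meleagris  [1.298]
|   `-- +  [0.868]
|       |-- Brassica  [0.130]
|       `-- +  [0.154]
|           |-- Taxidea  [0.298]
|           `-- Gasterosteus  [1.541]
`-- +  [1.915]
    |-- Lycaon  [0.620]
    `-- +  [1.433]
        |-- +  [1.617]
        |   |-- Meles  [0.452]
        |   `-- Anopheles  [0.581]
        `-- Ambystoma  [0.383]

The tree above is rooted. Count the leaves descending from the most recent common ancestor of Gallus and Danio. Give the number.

The MRCA of Gallus and Danio is the node subtending (Danio,(Gorilla,(Salmonella,Prionailurus)),((Gallus,Martes),(Zea,Meleagris))).
That clade contains 8 terminal taxa: Danio, Gallus, Gorilla, Martes, Meleagris, Prionailurus, Salmonella, Zea.

8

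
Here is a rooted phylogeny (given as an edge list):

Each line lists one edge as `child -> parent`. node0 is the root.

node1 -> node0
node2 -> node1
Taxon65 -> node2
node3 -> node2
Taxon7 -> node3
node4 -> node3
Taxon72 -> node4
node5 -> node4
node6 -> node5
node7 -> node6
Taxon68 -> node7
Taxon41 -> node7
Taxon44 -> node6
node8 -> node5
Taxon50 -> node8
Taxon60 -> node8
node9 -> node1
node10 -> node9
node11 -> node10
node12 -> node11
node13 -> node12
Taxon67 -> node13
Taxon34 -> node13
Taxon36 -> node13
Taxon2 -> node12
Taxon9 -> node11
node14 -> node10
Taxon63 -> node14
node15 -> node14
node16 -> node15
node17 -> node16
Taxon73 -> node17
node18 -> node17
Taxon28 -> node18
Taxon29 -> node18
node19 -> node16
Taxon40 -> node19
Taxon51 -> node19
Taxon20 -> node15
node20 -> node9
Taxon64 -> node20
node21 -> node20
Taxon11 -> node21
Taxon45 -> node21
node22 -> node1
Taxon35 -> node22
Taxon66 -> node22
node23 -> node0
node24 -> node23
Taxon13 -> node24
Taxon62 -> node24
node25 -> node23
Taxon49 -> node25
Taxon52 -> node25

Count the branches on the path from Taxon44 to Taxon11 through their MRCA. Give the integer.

The MRCA of Taxon44 and Taxon11 is the node subtending ((Taxon65,(Taxon7,(Taxon72,(((Taxon68,Taxon41),Taxon44),(Taxon50,Taxon60))))),(((((Taxon67,Taxon34,Taxon36),Taxon2),Taxon9),(Taxon63,(((Taxon73,(Taxon28,Taxon29)),(Taxon40,Taxon51)),Taxon20))),(Taxon64,(Taxon11,Taxon45))),(Taxon35,Taxon66)).
From Taxon44 up to that node: 6 branches. From Taxon11 up to the same node: 4 branches. Total: 6 + 4 = 10.

10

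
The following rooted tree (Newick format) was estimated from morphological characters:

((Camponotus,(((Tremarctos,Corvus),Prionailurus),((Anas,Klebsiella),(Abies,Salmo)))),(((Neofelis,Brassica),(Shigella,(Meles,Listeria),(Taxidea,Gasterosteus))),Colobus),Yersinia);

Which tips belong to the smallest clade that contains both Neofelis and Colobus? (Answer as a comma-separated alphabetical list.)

Brassica, Colobus, Gasterosteus, Listeria, Meles, Neofelis, Shigella, Taxidea

Tracing Neofelis: it sits inside (Neofelis,Brassica).
Tracing Colobus: it sits inside (((Neofelis,Brassica),(Shigella,(Meles,Listeria),(Taxidea,Gasterosteus))),Colobus).
The smallest clade enclosing both is (((Neofelis,Brassica),(Shigella,(Meles,Listeria),(Taxidea,Gasterosteus))),Colobus); the answer is its 8 terminal taxa in alphabetical order.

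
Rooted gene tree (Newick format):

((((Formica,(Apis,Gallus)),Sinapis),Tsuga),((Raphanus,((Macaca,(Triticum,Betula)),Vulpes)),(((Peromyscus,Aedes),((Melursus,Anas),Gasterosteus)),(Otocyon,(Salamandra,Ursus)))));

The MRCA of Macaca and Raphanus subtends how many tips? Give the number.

5

The MRCA of Macaca and Raphanus is the node subtending (Raphanus,((Macaca,(Triticum,Betula)),Vulpes)).
That clade contains 5 terminal taxa: Betula, Macaca, Raphanus, Triticum, Vulpes.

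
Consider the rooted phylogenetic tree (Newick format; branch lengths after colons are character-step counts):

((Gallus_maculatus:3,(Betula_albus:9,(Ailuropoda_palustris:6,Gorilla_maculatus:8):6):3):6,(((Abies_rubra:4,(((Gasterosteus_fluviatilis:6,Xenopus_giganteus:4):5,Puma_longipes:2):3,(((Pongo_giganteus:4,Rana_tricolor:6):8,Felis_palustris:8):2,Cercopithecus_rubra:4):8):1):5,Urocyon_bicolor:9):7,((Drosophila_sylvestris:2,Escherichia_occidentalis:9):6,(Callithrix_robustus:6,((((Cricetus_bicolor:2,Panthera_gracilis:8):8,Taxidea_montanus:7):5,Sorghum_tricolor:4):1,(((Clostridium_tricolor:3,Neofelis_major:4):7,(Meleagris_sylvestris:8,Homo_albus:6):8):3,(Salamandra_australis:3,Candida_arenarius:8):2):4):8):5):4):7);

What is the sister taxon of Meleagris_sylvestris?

Meleagris_sylvestris attaches to the tree at the node subtending (Meleagris_sylvestris,Homo_albus).
The other lineage descending from that same node — the sister group — is the single tip Homo_albus.

Homo_albus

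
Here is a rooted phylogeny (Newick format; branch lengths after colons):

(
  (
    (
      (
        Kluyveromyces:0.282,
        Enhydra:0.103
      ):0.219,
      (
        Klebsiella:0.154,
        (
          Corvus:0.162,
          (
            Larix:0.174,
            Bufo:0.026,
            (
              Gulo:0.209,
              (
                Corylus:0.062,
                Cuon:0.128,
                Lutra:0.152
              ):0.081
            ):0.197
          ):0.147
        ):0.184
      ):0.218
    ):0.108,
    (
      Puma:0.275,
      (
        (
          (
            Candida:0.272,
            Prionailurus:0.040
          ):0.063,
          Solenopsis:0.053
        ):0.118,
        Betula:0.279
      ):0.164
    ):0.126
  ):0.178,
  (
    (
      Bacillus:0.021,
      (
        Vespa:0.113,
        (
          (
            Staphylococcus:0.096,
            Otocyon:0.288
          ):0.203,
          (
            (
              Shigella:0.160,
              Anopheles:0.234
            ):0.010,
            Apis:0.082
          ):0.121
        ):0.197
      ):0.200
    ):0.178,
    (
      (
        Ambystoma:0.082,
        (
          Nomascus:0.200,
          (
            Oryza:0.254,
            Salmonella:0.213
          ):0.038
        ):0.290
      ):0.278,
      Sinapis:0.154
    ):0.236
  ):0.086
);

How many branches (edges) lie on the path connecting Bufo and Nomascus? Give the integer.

The MRCA of Bufo and Nomascus is the root of the tree.
From Bufo up to that node: 6 branches. From Nomascus up to the same node: 5 branches. Total: 6 + 5 = 11.

11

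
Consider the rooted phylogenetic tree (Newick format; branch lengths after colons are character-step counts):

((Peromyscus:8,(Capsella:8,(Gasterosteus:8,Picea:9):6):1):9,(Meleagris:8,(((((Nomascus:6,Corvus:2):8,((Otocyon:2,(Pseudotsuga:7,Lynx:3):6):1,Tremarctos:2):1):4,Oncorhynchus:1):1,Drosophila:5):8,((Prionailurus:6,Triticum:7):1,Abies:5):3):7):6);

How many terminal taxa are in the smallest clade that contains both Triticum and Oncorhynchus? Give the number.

The MRCA of Triticum and Oncorhynchus is the node subtending (((((Nomascus,Corvus),((Otocyon,(Pseudotsuga,Lynx)),Tremarctos)),Oncorhynchus),Drosophila),((Prionailurus,Triticum),Abies)).
That clade contains 11 terminal taxa: Abies, Corvus, Drosophila, Lynx, Nomascus, Oncorhynchus, Otocyon, Prionailurus, Pseudotsuga, Tremarctos, Triticum.

11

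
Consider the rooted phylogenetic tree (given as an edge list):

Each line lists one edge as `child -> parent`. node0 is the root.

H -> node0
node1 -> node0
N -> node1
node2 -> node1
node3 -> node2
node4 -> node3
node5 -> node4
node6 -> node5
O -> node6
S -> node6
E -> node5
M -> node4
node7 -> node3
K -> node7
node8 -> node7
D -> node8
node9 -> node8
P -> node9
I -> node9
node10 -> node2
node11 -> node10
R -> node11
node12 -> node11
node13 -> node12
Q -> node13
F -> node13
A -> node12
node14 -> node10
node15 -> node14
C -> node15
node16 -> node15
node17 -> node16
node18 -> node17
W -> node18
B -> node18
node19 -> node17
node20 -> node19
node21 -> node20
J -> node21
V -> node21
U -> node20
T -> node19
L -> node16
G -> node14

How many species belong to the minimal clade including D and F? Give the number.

21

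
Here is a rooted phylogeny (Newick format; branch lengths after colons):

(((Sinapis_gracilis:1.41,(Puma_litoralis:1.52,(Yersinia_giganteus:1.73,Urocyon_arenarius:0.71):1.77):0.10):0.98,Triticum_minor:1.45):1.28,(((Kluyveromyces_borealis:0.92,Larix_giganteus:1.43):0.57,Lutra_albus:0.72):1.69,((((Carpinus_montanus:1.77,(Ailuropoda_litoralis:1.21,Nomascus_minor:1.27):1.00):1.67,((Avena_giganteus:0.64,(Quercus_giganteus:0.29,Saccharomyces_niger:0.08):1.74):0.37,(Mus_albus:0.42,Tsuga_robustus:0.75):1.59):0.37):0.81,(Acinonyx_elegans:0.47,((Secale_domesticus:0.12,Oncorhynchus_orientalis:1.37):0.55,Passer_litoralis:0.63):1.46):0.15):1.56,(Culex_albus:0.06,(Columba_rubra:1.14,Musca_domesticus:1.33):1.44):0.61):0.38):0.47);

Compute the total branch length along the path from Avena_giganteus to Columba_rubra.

The path runs Avena_giganteus → … → MRCA → … → Columba_rubra; the MRCA is the node subtending ((((Carpinus_montanus,(Ailuropoda_litoralis,Nomascus_minor)),((Avena_giganteus,(Quercus_giganteus,Saccharomyces_niger)),(Mus_albus,Tsuga_robustus))),(Acinonyx_elegans,((Secale_domesticus,Oncorhynchus_orientalis),Passer_litoralis))),(Culex_albus,(Columba_rubra,Musca_domesticus))).
Branch lengths along that path: 0.64 + 0.37 + 0.37 + 0.81 + 1.56 + 0.61 + 1.44 + 1.14 = 6.94.

6.94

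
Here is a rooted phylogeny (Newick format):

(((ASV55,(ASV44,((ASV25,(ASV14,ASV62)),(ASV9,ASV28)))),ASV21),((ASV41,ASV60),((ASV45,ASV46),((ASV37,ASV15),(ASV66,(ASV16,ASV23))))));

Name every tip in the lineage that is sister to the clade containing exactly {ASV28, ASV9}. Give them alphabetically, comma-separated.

ASV14, ASV25, ASV62

The clade containing exactly {ASV28, ASV9} attaches to the tree at the node subtending ((ASV25,(ASV14,ASV62)),(ASV9,ASV28)).
The other lineage descending from that same node — the sister group — is (ASV25,(ASV14,ASV62)); its 3 tips in alphabetical order are the answer.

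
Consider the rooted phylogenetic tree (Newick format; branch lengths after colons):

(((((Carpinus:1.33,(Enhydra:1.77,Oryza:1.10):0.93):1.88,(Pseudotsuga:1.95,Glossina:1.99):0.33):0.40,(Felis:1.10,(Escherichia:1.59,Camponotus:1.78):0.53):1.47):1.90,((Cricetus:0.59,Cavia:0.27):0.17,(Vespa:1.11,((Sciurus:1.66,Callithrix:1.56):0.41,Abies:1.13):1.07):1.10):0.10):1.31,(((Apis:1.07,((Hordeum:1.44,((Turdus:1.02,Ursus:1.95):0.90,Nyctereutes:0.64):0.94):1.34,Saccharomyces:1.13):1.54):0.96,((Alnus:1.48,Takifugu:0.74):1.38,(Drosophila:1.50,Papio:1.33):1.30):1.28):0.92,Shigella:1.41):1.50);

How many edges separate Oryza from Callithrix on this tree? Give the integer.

10

The MRCA of Oryza and Callithrix is the node subtending ((((Carpinus,(Enhydra,Oryza)),(Pseudotsuga,Glossina)),(Felis,(Escherichia,Camponotus))),((Cricetus,Cavia),(Vespa,((Sciurus,Callithrix),Abies)))).
From Oryza up to that node: 5 branches. From Callithrix up to the same node: 5 branches. Total: 5 + 5 = 10.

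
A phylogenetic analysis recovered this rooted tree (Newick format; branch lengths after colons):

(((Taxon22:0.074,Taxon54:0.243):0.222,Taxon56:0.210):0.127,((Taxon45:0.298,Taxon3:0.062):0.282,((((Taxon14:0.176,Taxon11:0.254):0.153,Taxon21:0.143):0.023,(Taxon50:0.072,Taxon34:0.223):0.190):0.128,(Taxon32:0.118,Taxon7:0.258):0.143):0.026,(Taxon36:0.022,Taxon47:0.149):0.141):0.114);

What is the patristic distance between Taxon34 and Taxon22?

The path runs Taxon34 → … → MRCA → … → Taxon22; the MRCA is the root of the tree.
Branch lengths along that path: 0.223 + 0.190 + 0.128 + 0.026 + 0.114 + 0.127 + 0.222 + 0.074 = 1.104.

1.104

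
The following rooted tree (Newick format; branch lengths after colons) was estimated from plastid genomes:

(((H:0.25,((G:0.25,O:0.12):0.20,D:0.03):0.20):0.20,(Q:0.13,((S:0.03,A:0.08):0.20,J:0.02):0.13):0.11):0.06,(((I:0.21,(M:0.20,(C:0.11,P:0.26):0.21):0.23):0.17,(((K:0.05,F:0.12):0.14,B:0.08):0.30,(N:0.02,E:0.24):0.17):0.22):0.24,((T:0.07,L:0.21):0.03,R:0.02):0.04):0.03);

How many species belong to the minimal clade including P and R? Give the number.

12

The MRCA of P and R is the node subtending (((I,(M,(C,P))),(((K,F),B),(N,E))),((T,L),R)).
That clade contains 12 terminal taxa: B, C, E, F, I, K, L, M, N, P, R, T.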